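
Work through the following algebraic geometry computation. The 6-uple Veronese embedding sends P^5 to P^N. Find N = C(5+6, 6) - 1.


The Veronese embedding v_d: P^n -> P^N maps each point to all
degree-d monomials in n+1 homogeneous coordinates.
N = C(n+d, d) - 1
N = C(5+6, 6) - 1
N = C(11, 6) - 1
C(11, 6) = 462
N = 462 - 1 = 461

461


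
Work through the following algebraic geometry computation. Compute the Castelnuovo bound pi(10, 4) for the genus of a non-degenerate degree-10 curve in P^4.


Castelnuovo's bound: write d - 1 = m(r-1) + epsilon with 0 <= epsilon < r-1.
d - 1 = 10 - 1 = 9
r - 1 = 4 - 1 = 3
9 = 3*3 + 0, so m = 3, epsilon = 0
pi(d, r) = m(m-1)(r-1)/2 + m*epsilon
= 3*2*3/2 + 3*0
= 18/2 + 0
= 9 + 0 = 9

9


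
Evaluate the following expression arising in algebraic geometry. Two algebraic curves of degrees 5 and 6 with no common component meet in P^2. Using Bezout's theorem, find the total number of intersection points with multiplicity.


Bezout's theorem states the intersection count equals the product of degrees.
Intersection count = 5 * 6 = 30

30


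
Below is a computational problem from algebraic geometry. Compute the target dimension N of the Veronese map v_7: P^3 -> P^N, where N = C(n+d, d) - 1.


The Veronese embedding v_d: P^n -> P^N maps each point to all
degree-d monomials in n+1 homogeneous coordinates.
N = C(n+d, d) - 1
N = C(3+7, 7) - 1
N = C(10, 7) - 1
C(10, 7) = 120
N = 120 - 1 = 119

119


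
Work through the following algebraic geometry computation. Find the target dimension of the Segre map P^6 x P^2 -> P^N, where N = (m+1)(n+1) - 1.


The Segre embedding maps P^m x P^n into P^N via
all products of coordinates from each factor.
N = (m+1)(n+1) - 1
N = (6+1)(2+1) - 1
N = 7*3 - 1
N = 21 - 1 = 20

20


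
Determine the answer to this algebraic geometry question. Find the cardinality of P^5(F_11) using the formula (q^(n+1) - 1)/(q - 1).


P^5(F_11) has (q^(n+1) - 1)/(q - 1) points.
= 11^5 + 11^4 + 11^3 + 11^2 + 11^1 + 11^0
= 161051 + 14641 + 1331 + 121 + 11 + 1
= 177156

177156


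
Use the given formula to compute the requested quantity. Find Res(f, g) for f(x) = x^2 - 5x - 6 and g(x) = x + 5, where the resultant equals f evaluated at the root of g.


For Res(f, x - c), we evaluate f at x = c.
f(-5) = (-5)^2 - 5*(-5) - 6
= 25 + 25 - 6
= 50 - 6 = 44
Res(f, g) = 44

44


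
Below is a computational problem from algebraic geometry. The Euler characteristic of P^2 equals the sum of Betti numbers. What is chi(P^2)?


The complex projective space P^2 has one cell in each even real dimension 0, 2, ..., 4.
The cohomology groups are H^{2k}(P^2) = Z for k = 0,...,2, and 0 otherwise.
Euler characteristic = sum of Betti numbers = 1 per even-dimensional cohomology group.
chi(P^2) = 2 + 1 = 3

3


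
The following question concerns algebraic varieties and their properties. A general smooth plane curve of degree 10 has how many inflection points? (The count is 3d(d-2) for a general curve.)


For a general smooth plane curve C of degree d, the inflection points are
the intersection of C with its Hessian curve, which has degree 3(d-2).
By Bezout, the total intersection number is d * 3(d-2) = 10 * 24 = 240.
For a general curve every flex is ordinary, so each contributes
multiplicity 1 to C·Hess(C), and the number of distinct inflection
points is 3d(d-2).
Inflection points = 3*10*(10-2) = 3*10*8 = 240

240


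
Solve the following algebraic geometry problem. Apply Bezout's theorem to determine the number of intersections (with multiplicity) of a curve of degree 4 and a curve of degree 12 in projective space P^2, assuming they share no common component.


Bezout's theorem states the intersection count equals the product of degrees.
Intersection count = 4 * 12 = 48

48


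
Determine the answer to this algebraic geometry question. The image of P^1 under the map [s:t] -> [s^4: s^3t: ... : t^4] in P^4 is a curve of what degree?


The rational normal curve in P^4 is the image of P^1 under the 4-uple Veronese.
A general hyperplane in P^4 pulls back to a degree-4 form on P^1, which has 4 zeros,
so the curve meets a general hyperplane in 4 points. Degree = 4.

4


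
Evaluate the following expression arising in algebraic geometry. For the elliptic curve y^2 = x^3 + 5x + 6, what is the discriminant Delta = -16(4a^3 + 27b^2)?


Compute each component:
4a^3 = 4*5^3 = 4*125 = 500
27b^2 = 27*6^2 = 27*36 = 972
4a^3 + 27b^2 = 500 + 972 = 1472
Delta = -16*1472 = -23552

-23552


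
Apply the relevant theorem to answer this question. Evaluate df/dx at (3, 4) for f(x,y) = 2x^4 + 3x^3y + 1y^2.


df/dx = 4*2*x^3 + 3*3*x^2*y
At (3,4): 4*2*3^3 + 3*3*3^2*4
= 216 + 324
= 540

540


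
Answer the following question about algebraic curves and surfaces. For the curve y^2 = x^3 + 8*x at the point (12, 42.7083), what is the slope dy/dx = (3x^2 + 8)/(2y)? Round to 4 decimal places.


Using implicit differentiation of y^2 = x^3 + 8*x:
2y * dy/dx = 3x^2 + 8
dy/dx = (3x^2 + 8)/(2y)
Numerator: 3*12^2 + 8 = 440
Denominator: 2*42.7083 = 85.4166
dy/dx = 440/85.4166 = 5.1512

5.1512


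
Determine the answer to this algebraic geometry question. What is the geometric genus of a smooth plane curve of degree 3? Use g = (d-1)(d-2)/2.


Using the genus formula for smooth plane curves:
g = (d-1)(d-2)/2
g = (3-1)(3-2)/2
g = 2*1/2
g = 2/2 = 1

1


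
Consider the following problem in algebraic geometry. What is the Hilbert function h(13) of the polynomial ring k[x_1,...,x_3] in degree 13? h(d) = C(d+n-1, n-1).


The Hilbert function for the polynomial ring in 3 variables is:
h(d) = C(d+n-1, n-1)
h(13) = C(13+3-1, 3-1) = C(15, 2)
= 15! / (2! * 13!)
= 105

105


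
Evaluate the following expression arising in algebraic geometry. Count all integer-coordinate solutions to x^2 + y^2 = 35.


Systematically check integer values of x where x^2 <= 35.
For each valid x, check if 35 - x^2 is a perfect square.
Total integer solutions found: 0

0


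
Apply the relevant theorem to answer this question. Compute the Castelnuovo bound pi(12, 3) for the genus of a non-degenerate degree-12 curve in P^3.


Castelnuovo's bound: write d - 1 = m(r-1) + epsilon with 0 <= epsilon < r-1.
d - 1 = 12 - 1 = 11
r - 1 = 3 - 1 = 2
11 = 5*2 + 1, so m = 5, epsilon = 1
pi(d, r) = m(m-1)(r-1)/2 + m*epsilon
= 5*4*2/2 + 5*1
= 40/2 + 5
= 20 + 5 = 25

25


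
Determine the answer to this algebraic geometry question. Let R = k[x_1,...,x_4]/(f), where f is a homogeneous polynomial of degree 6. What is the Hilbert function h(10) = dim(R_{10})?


For R = k[x_1,...,x_n]/(f) with f homogeneous of degree e:
The Hilbert series is (1 - t^e)/(1 - t)^n.
So h(d) = C(d+n-1, n-1) - C(d-e+n-1, n-1) for d >= e.
With n=4, e=6, d=10:
C(10+4-1, 4-1) = C(13, 3) = 286
C(10-6+4-1, 4-1) = C(7, 3) = 35
h(10) = 286 - 35 = 251

251


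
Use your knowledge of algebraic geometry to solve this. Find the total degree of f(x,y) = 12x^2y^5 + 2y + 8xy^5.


Examine each term for its total degree (sum of exponents).
  Term '12x^2y^5' has total degree 2+5 = 7.
  Term '2y' has total degree 0+1 = 1.
  Term '8xy^5' has total degree 1+5 = 6.
The maximum total degree among all terms is 7.

7


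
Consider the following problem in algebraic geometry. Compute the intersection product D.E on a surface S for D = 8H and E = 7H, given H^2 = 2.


Using bilinearity of the intersection pairing on a surface S:
(aH).(bH) = ab * (H.H)
We have H^2 = 2.
D.E = (8H).(7H) = 8*7*2
= 56*2
= 112

112


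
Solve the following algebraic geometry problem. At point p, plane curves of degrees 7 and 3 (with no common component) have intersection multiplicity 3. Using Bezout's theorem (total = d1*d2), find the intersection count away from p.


By Bezout's theorem, the total intersection number is d1 * d2.
Total = 7 * 3 = 21
Intersection multiplicity at p = 3
Remaining intersections = 21 - 3 = 18

18


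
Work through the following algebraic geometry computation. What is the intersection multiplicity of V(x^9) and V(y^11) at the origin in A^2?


The intersection multiplicity of V(x^a) and V(y^b) at the origin is:
I(O; V(x^9), V(y^11)) = dim_k(k[x,y]/(x^9, y^11))
A basis for k[x,y]/(x^9, y^11) is the set of monomials x^i * y^j
where 0 <= i < 9 and 0 <= j < 11.
The number of such monomials is 9 * 11 = 99

99


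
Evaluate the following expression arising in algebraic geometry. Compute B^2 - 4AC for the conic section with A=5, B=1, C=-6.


The discriminant of a conic Ax^2 + Bxy + Cy^2 + ... = 0 is B^2 - 4AC.
B^2 = 1^2 = 1
4AC = 4*5*(-6) = -120
Discriminant = 1 + 120 = 121

121


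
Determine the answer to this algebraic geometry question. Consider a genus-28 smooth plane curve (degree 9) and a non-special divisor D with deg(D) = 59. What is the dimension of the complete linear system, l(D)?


First, compute the genus of a smooth plane curve of degree 9:
g = (d-1)(d-2)/2 = (9-1)(9-2)/2 = 28
For a non-special divisor D (i.e., h^1(D) = 0), Riemann-Roch gives:
l(D) = deg(D) - g + 1
Since deg(D) = 59 >= 2g - 1 = 55, D is non-special.
l(D) = 59 - 28 + 1 = 32

32


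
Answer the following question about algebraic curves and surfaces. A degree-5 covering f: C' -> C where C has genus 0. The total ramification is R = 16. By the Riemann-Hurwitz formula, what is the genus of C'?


Riemann-Hurwitz formula: 2g' - 2 = d(2g - 2) + R
Given: d = 5, g = 0, R = 16
2g' - 2 = 5*(2*0 - 2) + 16
2g' - 2 = 5*(-2) + 16
2g' - 2 = -10 + 16 = 6
2g' = 8
g' = 4

4


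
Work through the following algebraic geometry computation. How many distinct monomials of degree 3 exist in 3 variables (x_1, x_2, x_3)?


The number of degree-3 monomials in 3 variables is C(d+n-1, n-1).
= C(3+3-1, 3-1) = C(5, 2)
= 10

10


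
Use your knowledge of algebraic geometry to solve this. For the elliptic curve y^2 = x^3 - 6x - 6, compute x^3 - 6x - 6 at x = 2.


Compute x^3 - 6x - 6 at x = 2:
x^3 = 2^3 = 8
(-6)*x = (-6)*2 = -12
Sum: 8 - 12 - 6 = -10

-10


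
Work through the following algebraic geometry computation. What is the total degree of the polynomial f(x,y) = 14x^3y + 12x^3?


Examine each term for its total degree (sum of exponents).
  Term '14x^3y' has total degree 3+1 = 4.
  Term '12x^3' has total degree 3+0 = 3.
The maximum total degree among all terms is 4.

4


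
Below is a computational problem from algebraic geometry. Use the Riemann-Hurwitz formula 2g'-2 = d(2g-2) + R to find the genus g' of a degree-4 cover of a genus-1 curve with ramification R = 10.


Riemann-Hurwitz formula: 2g' - 2 = d(2g - 2) + R
Given: d = 4, g = 1, R = 10
2g' - 2 = 4*(2*1 - 2) + 10
2g' - 2 = 4*0 + 10
2g' - 2 = 0 + 10 = 10
2g' = 12
g' = 6

6


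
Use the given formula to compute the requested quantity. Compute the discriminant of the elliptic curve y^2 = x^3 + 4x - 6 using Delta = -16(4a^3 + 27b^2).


Compute each component:
4a^3 = 4*4^3 = 4*64 = 256
27b^2 = 27*(-6)^2 = 27*36 = 972
4a^3 + 27b^2 = 256 + 972 = 1228
Delta = -16*1228 = -19648

-19648


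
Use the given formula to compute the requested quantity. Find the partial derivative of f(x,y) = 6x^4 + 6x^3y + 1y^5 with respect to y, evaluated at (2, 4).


df/dy = 6*x^3 + 5*1*y^4
At (2,4): 6*2^3 + 5*1*4^4
= 48 + 1280
= 1328

1328


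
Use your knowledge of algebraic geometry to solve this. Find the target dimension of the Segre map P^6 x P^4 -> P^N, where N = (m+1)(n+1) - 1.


The Segre embedding maps P^m x P^n into P^N via
all products of coordinates from each factor.
N = (m+1)(n+1) - 1
N = (6+1)(4+1) - 1
N = 7*5 - 1
N = 35 - 1 = 34

34


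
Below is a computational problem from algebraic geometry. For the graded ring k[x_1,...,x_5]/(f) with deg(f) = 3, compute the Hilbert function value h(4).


For R = k[x_1,...,x_n]/(f) with f homogeneous of degree e:
The Hilbert series is (1 - t^e)/(1 - t)^n.
So h(d) = C(d+n-1, n-1) - C(d-e+n-1, n-1) for d >= e.
With n=5, e=3, d=4:
C(4+5-1, 5-1) = C(8, 4) = 70
C(4-3+5-1, 5-1) = C(5, 4) = 5
h(4) = 70 - 5 = 65

65


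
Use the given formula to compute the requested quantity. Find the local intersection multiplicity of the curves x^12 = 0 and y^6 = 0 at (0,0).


The intersection multiplicity of V(x^a) and V(y^b) at the origin is:
I(O; V(x^12), V(y^6)) = dim_k(k[x,y]/(x^12, y^6))
A basis for k[x,y]/(x^12, y^6) is the set of monomials x^i * y^j
where 0 <= i < 12 and 0 <= j < 6.
The number of such monomials is 12 * 6 = 72

72


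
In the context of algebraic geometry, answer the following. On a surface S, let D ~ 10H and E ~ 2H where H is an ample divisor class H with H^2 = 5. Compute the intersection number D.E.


Using bilinearity of the intersection pairing on a surface S:
(aH).(bH) = ab * (H.H)
We have H^2 = 5.
D.E = (10H).(2H) = 10*2*5
= 20*5
= 100

100


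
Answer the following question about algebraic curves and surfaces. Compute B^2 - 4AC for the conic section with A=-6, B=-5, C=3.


The discriminant of a conic Ax^2 + Bxy + Cy^2 + ... = 0 is B^2 - 4AC.
B^2 = (-5)^2 = 25
4AC = 4*(-6)*3 = -72
Discriminant = 25 + 72 = 97

97


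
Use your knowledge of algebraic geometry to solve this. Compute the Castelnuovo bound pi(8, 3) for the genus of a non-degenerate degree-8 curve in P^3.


Castelnuovo's bound: write d - 1 = m(r-1) + epsilon with 0 <= epsilon < r-1.
d - 1 = 8 - 1 = 7
r - 1 = 3 - 1 = 2
7 = 3*2 + 1, so m = 3, epsilon = 1
pi(d, r) = m(m-1)(r-1)/2 + m*epsilon
= 3*2*2/2 + 3*1
= 12/2 + 3
= 6 + 3 = 9

9


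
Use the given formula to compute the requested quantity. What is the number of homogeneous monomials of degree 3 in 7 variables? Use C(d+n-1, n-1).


The number of degree-3 monomials in 7 variables is C(d+n-1, n-1).
= C(3+7-1, 7-1) = C(9, 6)
= 84

84


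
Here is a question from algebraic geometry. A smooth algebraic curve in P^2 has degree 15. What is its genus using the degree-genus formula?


Using the genus formula for smooth plane curves:
g = (d-1)(d-2)/2
g = (15-1)(15-2)/2
g = 14*13/2
g = 182/2 = 91

91


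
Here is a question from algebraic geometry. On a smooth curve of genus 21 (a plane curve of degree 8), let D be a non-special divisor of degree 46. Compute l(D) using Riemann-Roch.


First, compute the genus of a smooth plane curve of degree 8:
g = (d-1)(d-2)/2 = (8-1)(8-2)/2 = 21
For a non-special divisor D (i.e., h^1(D) = 0), Riemann-Roch gives:
l(D) = deg(D) - g + 1
Since deg(D) = 46 >= 2g - 1 = 41, D is non-special.
l(D) = 46 - 21 + 1 = 26

26


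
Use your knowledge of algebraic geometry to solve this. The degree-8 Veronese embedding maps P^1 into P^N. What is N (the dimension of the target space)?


The Veronese embedding v_d: P^n -> P^N maps each point to all
degree-d monomials in n+1 homogeneous coordinates.
N = C(n+d, d) - 1
N = C(1+8, 8) - 1
N = C(9, 8) - 1
C(9, 8) = 9
N = 9 - 1 = 8

8


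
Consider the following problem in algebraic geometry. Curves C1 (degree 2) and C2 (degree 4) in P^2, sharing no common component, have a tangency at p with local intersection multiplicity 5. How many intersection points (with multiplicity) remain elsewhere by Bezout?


By Bezout's theorem, the total intersection number is d1 * d2.
Total = 2 * 4 = 8
Intersection multiplicity at p = 5
Remaining intersections = 8 - 5 = 3

3


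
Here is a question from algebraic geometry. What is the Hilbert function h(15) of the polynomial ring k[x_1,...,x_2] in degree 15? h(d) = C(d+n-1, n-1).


The Hilbert function for the polynomial ring in 2 variables is:
h(d) = C(d+n-1, n-1)
h(15) = C(15+2-1, 2-1) = C(16, 1)
= 16! / (1! * 15!)
= 16

16


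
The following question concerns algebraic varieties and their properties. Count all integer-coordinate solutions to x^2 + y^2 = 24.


Systematically check integer values of x where x^2 <= 24.
For each valid x, check if 24 - x^2 is a perfect square.
Total integer solutions found: 0

0


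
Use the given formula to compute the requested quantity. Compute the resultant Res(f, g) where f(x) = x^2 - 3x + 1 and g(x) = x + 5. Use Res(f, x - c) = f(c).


For Res(f, x - c), we evaluate f at x = c.
f(-5) = (-5)^2 - 3*(-5) + 1
= 25 + 15 + 1
= 40 + 1 = 41
Res(f, g) = 41

41


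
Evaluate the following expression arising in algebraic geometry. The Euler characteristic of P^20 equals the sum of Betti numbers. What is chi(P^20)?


The complex projective space P^20 has one cell in each even real dimension 0, 2, ..., 40.
The cohomology groups are H^{2k}(P^20) = Z for k = 0,...,20, and 0 otherwise.
Euler characteristic = sum of Betti numbers = 1 per even-dimensional cohomology group.
chi(P^20) = 20 + 1 = 21

21


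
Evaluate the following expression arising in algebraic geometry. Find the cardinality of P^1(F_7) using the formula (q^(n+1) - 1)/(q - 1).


P^1(F_7) has (q^(n+1) - 1)/(q - 1) points.
= 7^1 + 7^0
= 7 + 1
= 8

8


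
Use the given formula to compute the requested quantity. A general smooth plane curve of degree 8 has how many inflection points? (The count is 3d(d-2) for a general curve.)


For a general smooth plane curve C of degree d, the inflection points are
the intersection of C with its Hessian curve, which has degree 3(d-2).
By Bezout, the total intersection number is d * 3(d-2) = 8 * 18 = 144.
For a general curve every flex is ordinary, so each contributes
multiplicity 1 to C·Hess(C), and the number of distinct inflection
points is 3d(d-2).
Inflection points = 3*8*(8-2) = 3*8*6 = 144

144


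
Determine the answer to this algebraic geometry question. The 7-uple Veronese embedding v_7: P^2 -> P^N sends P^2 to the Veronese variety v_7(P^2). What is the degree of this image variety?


The Veronese variety v_7(P^2) has degree d^r.
d^r = 7^2 = 49

49


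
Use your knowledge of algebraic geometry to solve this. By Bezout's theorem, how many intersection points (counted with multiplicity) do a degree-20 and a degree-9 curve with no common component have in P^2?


Bezout's theorem states the intersection count equals the product of degrees.
Intersection count = 20 * 9 = 180

180


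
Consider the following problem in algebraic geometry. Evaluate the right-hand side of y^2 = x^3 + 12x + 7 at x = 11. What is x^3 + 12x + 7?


Compute x^3 + 12x + 7 at x = 11:
x^3 = 11^3 = 1331
12*x = 12*11 = 132
Sum: 1331 + 132 + 7 = 1470

1470


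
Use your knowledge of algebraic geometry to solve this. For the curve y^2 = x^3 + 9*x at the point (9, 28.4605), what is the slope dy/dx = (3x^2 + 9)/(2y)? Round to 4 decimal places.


Using implicit differentiation of y^2 = x^3 + 9*x:
2y * dy/dx = 3x^2 + 9
dy/dx = (3x^2 + 9)/(2y)
Numerator: 3*9^2 + 9 = 252
Denominator: 2*28.4605 = 56.921
dy/dx = 252/56.921 = 4.4272

4.4272


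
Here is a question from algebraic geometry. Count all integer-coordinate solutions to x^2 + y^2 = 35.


Systematically check integer values of x where x^2 <= 35.
For each valid x, check if 35 - x^2 is a perfect square.
Total integer solutions found: 0

0


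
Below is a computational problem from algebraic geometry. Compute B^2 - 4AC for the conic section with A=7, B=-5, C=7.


The discriminant of a conic Ax^2 + Bxy + Cy^2 + ... = 0 is B^2 - 4AC.
B^2 = (-5)^2 = 25
4AC = 4*7*7 = 196
Discriminant = 25 - 196 = -171

-171


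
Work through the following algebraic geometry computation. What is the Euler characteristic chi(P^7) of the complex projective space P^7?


The complex projective space P^7 has one cell in each even real dimension 0, 2, ..., 14.
The cohomology groups are H^{2k}(P^7) = Z for k = 0,...,7, and 0 otherwise.
Euler characteristic = sum of Betti numbers = 1 per even-dimensional cohomology group.
chi(P^7) = 7 + 1 = 8

8


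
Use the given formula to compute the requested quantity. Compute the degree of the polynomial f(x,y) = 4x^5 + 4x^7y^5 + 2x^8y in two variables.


Examine each term for its total degree (sum of exponents).
  Term '4x^5' has total degree 5+0 = 5.
  Term '4x^7y^5' has total degree 7+5 = 12.
  Term '2x^8y' has total degree 8+1 = 9.
The maximum total degree among all terms is 12.

12


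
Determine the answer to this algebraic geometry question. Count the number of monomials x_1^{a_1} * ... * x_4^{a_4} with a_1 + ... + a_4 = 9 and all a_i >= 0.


The number of degree-9 monomials in 4 variables is C(d+n-1, n-1).
= C(9+4-1, 4-1) = C(12, 3)
= 220

220


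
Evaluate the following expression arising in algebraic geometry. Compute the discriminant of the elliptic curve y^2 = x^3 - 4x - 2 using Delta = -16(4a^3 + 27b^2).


Compute each component:
4a^3 = 4*(-4)^3 = 4*(-64) = -256
27b^2 = 27*(-2)^2 = 27*4 = 108
4a^3 + 27b^2 = -256 + 108 = -148
Delta = -16*(-148) = 2368

2368


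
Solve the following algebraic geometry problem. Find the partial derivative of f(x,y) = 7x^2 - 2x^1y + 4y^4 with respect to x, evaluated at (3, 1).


df/dx = 2*7*x^1 + 1*(-2)*x^0*y
At (3,1): 2*7*3^1 + 1*(-2)*3^0*1
= 42 - 2
= 40

40


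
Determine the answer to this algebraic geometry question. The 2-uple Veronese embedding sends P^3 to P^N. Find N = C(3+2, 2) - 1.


The Veronese embedding v_d: P^n -> P^N maps each point to all
degree-d monomials in n+1 homogeneous coordinates.
N = C(n+d, d) - 1
N = C(3+2, 2) - 1
N = C(5, 2) - 1
C(5, 2) = 10
N = 10 - 1 = 9

9


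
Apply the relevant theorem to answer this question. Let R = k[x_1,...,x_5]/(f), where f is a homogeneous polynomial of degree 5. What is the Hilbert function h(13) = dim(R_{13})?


For R = k[x_1,...,x_n]/(f) with f homogeneous of degree e:
The Hilbert series is (1 - t^e)/(1 - t)^n.
So h(d) = C(d+n-1, n-1) - C(d-e+n-1, n-1) for d >= e.
With n=5, e=5, d=13:
C(13+5-1, 5-1) = C(17, 4) = 2380
C(13-5+5-1, 5-1) = C(12, 4) = 495
h(13) = 2380 - 495 = 1885

1885


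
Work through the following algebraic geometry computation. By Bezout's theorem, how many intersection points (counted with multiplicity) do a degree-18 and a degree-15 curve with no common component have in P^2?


Bezout's theorem states the intersection count equals the product of degrees.
Intersection count = 18 * 15 = 270

270


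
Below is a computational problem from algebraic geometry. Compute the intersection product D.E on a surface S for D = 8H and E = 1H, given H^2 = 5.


Using bilinearity of the intersection pairing on a surface S:
(aH).(bH) = ab * (H.H)
We have H^2 = 5.
D.E = (8H).(1H) = 8*1*5
= 8*5
= 40

40


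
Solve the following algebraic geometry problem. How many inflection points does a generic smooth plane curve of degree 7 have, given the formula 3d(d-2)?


For a general smooth plane curve C of degree d, the inflection points are
the intersection of C with its Hessian curve, which has degree 3(d-2).
By Bezout, the total intersection number is d * 3(d-2) = 7 * 15 = 105.
For a general curve every flex is ordinary, so each contributes
multiplicity 1 to C·Hess(C), and the number of distinct inflection
points is 3d(d-2).
Inflection points = 3*7*(7-2) = 3*7*5 = 105

105


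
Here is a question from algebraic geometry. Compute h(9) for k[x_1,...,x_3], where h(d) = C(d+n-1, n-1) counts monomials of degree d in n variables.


The Hilbert function for the polynomial ring in 3 variables is:
h(d) = C(d+n-1, n-1)
h(9) = C(9+3-1, 3-1) = C(11, 2)
= 11! / (2! * 9!)
= 55

55


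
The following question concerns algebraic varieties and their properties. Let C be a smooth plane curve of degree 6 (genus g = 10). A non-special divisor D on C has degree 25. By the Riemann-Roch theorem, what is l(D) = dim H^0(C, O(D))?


First, compute the genus of a smooth plane curve of degree 6:
g = (d-1)(d-2)/2 = (6-1)(6-2)/2 = 10
For a non-special divisor D (i.e., h^1(D) = 0), Riemann-Roch gives:
l(D) = deg(D) - g + 1
Since deg(D) = 25 >= 2g - 1 = 19, D is non-special.
l(D) = 25 - 10 + 1 = 16

16


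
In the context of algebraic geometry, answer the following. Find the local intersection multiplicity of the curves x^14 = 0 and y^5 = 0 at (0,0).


The intersection multiplicity of V(x^a) and V(y^b) at the origin is:
I(O; V(x^14), V(y^5)) = dim_k(k[x,y]/(x^14, y^5))
A basis for k[x,y]/(x^14, y^5) is the set of monomials x^i * y^j
where 0 <= i < 14 and 0 <= j < 5.
The number of such monomials is 14 * 5 = 70

70


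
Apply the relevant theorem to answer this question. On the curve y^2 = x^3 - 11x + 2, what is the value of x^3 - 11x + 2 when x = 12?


Compute x^3 - 11x + 2 at x = 12:
x^3 = 12^3 = 1728
(-11)*x = (-11)*12 = -132
Sum: 1728 - 132 + 2 = 1598

1598


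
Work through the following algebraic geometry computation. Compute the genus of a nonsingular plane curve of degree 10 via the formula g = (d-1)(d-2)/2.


Using the genus formula for smooth plane curves:
g = (d-1)(d-2)/2
g = (10-1)(10-2)/2
g = 9*8/2
g = 72/2 = 36

36


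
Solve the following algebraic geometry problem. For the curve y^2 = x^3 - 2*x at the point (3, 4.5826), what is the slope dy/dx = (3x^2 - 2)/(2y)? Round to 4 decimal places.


Using implicit differentiation of y^2 = x^3 - 2*x:
2y * dy/dx = 3x^2 - 2
dy/dx = (3x^2 - 2)/(2y)
Numerator: 3*3^2 - 2 = 25
Denominator: 2*4.5826 = 9.1652
dy/dx = 25/9.1652 = 2.7277

2.7277


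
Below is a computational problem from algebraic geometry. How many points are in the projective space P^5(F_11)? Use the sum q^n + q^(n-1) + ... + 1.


P^5(F_11) has (q^(n+1) - 1)/(q - 1) points.
= 11^5 + 11^4 + 11^3 + 11^2 + 11^1 + 11^0
= 161051 + 14641 + 1331 + 121 + 11 + 1
= 177156

177156


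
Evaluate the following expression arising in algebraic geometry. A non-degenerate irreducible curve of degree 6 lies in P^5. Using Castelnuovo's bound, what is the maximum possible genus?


Castelnuovo's bound: write d - 1 = m(r-1) + epsilon with 0 <= epsilon < r-1.
d - 1 = 6 - 1 = 5
r - 1 = 5 - 1 = 4
5 = 1*4 + 1, so m = 1, epsilon = 1
pi(d, r) = m(m-1)(r-1)/2 + m*epsilon
= 1*0*4/2 + 1*1
= 0/2 + 1
= 0 + 1 = 1

1


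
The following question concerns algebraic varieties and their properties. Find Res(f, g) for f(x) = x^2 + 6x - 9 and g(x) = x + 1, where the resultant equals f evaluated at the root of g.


For Res(f, x - c), we evaluate f at x = c.
f(-1) = (-1)^2 + 6*(-1) - 9
= 1 - 6 - 9
= -5 - 9 = -14
Res(f, g) = -14

-14


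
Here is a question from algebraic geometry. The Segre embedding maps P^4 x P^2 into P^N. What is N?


The Segre embedding maps P^m x P^n into P^N via
all products of coordinates from each factor.
N = (m+1)(n+1) - 1
N = (4+1)(2+1) - 1
N = 5*3 - 1
N = 15 - 1 = 14

14


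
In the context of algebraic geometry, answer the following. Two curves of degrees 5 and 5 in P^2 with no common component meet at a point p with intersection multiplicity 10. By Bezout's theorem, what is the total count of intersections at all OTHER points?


By Bezout's theorem, the total intersection number is d1 * d2.
Total = 5 * 5 = 25
Intersection multiplicity at p = 10
Remaining intersections = 25 - 10 = 15

15


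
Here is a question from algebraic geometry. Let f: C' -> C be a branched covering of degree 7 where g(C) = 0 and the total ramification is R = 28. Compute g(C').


Riemann-Hurwitz formula: 2g' - 2 = d(2g - 2) + R
Given: d = 7, g = 0, R = 28
2g' - 2 = 7*(2*0 - 2) + 28
2g' - 2 = 7*(-2) + 28
2g' - 2 = -14 + 28 = 14
2g' = 16
g' = 8

8


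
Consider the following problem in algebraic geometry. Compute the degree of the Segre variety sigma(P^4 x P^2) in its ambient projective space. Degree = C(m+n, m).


The degree of the Segre variety P^4 x P^2 is C(m+n, m).
= C(6, 4)
= 15

15


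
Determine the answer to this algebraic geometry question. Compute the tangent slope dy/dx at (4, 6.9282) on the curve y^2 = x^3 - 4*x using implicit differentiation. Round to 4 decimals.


Using implicit differentiation of y^2 = x^3 - 4*x:
2y * dy/dx = 3x^2 - 4
dy/dx = (3x^2 - 4)/(2y)
Numerator: 3*4^2 - 4 = 44
Denominator: 2*6.9282 = 13.8564
dy/dx = 44/13.8564 = 3.1754

3.1754


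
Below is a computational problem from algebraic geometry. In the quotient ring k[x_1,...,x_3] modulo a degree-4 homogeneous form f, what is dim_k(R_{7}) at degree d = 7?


For R = k[x_1,...,x_n]/(f) with f homogeneous of degree e:
The Hilbert series is (1 - t^e)/(1 - t)^n.
So h(d) = C(d+n-1, n-1) - C(d-e+n-1, n-1) for d >= e.
With n=3, e=4, d=7:
C(7+3-1, 3-1) = C(9, 2) = 36
C(7-4+3-1, 3-1) = C(5, 2) = 10
h(7) = 36 - 10 = 26

26


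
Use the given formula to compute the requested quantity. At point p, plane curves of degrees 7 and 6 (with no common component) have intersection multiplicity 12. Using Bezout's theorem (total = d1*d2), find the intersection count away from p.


By Bezout's theorem, the total intersection number is d1 * d2.
Total = 7 * 6 = 42
Intersection multiplicity at p = 12
Remaining intersections = 42 - 12 = 30

30


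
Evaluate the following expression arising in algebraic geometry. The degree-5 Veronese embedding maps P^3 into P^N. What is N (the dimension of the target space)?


The Veronese embedding v_d: P^n -> P^N maps each point to all
degree-d monomials in n+1 homogeneous coordinates.
N = C(n+d, d) - 1
N = C(3+5, 5) - 1
N = C(8, 5) - 1
C(8, 5) = 56
N = 56 - 1 = 55

55


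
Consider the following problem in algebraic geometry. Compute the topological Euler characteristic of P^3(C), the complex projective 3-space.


The complex projective space P^3 has one cell in each even real dimension 0, 2, ..., 6.
The cohomology groups are H^{2k}(P^3) = Z for k = 0,...,3, and 0 otherwise.
Euler characteristic = sum of Betti numbers = 1 per even-dimensional cohomology group.
chi(P^3) = 3 + 1 = 4

4


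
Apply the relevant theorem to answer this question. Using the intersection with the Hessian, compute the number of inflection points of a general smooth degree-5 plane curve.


For a general smooth plane curve C of degree d, the inflection points are
the intersection of C with its Hessian curve, which has degree 3(d-2).
By Bezout, the total intersection number is d * 3(d-2) = 5 * 9 = 45.
For a general curve every flex is ordinary, so each contributes
multiplicity 1 to C·Hess(C), and the number of distinct inflection
points is 3d(d-2).
Inflection points = 3*5*(5-2) = 3*5*3 = 45

45


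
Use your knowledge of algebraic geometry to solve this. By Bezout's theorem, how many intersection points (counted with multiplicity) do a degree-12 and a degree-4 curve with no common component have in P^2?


Bezout's theorem states the intersection count equals the product of degrees.
Intersection count = 12 * 4 = 48

48


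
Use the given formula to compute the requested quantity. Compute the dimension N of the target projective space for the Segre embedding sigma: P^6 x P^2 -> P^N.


The Segre embedding maps P^m x P^n into P^N via
all products of coordinates from each factor.
N = (m+1)(n+1) - 1
N = (6+1)(2+1) - 1
N = 7*3 - 1
N = 21 - 1 = 20

20


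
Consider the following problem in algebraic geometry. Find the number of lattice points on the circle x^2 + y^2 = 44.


Systematically check integer values of x where x^2 <= 44.
For each valid x, check if 44 - x^2 is a perfect square.
Total integer solutions found: 0

0


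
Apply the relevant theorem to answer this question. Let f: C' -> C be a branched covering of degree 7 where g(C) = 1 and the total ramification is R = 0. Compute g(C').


Riemann-Hurwitz formula: 2g' - 2 = d(2g - 2) + R
Given: d = 7, g = 1, R = 0
2g' - 2 = 7*(2*1 - 2) + 0
2g' - 2 = 7*0 + 0
2g' - 2 = 0 + 0 = 0
2g' = 2
g' = 1

1


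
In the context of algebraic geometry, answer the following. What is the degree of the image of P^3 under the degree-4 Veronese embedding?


The Veronese variety v_4(P^3) has degree d^r.
d^r = 4^3 = 64

64


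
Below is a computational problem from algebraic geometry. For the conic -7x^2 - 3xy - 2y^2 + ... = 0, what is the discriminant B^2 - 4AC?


The discriminant of a conic Ax^2 + Bxy + Cy^2 + ... = 0 is B^2 - 4AC.
B^2 = (-3)^2 = 9
4AC = 4*(-7)*(-2) = 56
Discriminant = 9 - 56 = -47

-47


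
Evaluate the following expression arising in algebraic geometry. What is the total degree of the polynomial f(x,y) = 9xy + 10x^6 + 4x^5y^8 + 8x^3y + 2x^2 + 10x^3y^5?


Examine each term for its total degree (sum of exponents).
  Term '9xy' has total degree 1+1 = 2.
  Term '10x^6' has total degree 6+0 = 6.
  Term '4x^5y^8' has total degree 5+8 = 13.
  Term '8x^3y' has total degree 3+1 = 4.
  Term '2x^2' has total degree 2+0 = 2.
  Term '10x^3y^5' has total degree 3+5 = 8.
The maximum total degree among all terms is 13.

13


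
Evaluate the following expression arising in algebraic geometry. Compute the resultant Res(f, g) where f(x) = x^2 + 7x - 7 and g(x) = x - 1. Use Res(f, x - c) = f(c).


For Res(f, x - c), we evaluate f at x = c.
f(1) = 1^2 + 7*1 - 7
= 1 + 7 - 7
= 8 - 7 = 1
Res(f, g) = 1

1


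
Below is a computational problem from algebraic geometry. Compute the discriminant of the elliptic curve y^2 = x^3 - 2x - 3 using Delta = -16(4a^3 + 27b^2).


Compute each component:
4a^3 = 4*(-2)^3 = 4*(-8) = -32
27b^2 = 27*(-3)^2 = 27*9 = 243
4a^3 + 27b^2 = -32 + 243 = 211
Delta = -16*211 = -3376

-3376


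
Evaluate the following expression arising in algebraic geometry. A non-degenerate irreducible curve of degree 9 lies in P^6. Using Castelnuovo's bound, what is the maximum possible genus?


Castelnuovo's bound: write d - 1 = m(r-1) + epsilon with 0 <= epsilon < r-1.
d - 1 = 9 - 1 = 8
r - 1 = 6 - 1 = 5
8 = 1*5 + 3, so m = 1, epsilon = 3
pi(d, r) = m(m-1)(r-1)/2 + m*epsilon
= 1*0*5/2 + 1*3
= 0/2 + 3
= 0 + 3 = 3

3


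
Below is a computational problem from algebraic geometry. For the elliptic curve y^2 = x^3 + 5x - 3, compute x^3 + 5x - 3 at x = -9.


Compute x^3 + 5x - 3 at x = -9:
x^3 = (-9)^3 = -729
5*x = 5*(-9) = -45
Sum: -729 - 45 - 3 = -777

-777


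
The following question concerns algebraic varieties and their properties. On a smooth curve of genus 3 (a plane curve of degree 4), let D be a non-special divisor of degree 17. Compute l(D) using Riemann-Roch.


First, compute the genus of a smooth plane curve of degree 4:
g = (d-1)(d-2)/2 = (4-1)(4-2)/2 = 3
For a non-special divisor D (i.e., h^1(D) = 0), Riemann-Roch gives:
l(D) = deg(D) - g + 1
Since deg(D) = 17 >= 2g - 1 = 5, D is non-special.
l(D) = 17 - 3 + 1 = 15

15


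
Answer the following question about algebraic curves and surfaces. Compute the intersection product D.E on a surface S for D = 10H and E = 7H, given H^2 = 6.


Using bilinearity of the intersection pairing on a surface S:
(aH).(bH) = ab * (H.H)
We have H^2 = 6.
D.E = (10H).(7H) = 10*7*6
= 70*6
= 420

420


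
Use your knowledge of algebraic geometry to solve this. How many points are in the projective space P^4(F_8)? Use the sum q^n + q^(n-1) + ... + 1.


P^4(F_8) has (q^(n+1) - 1)/(q - 1) points.
= 8^4 + 8^3 + 8^2 + 8^1 + 8^0
= 4096 + 512 + 64 + 8 + 1
= 4681

4681


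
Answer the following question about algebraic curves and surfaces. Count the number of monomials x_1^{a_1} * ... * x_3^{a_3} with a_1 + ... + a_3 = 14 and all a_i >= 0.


The number of degree-14 monomials in 3 variables is C(d+n-1, n-1).
= C(14+3-1, 3-1) = C(16, 2)
= 120

120


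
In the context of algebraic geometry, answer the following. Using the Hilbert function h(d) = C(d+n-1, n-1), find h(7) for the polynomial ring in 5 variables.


The Hilbert function for the polynomial ring in 5 variables is:
h(d) = C(d+n-1, n-1)
h(7) = C(7+5-1, 5-1) = C(11, 4)
= 11! / (4! * 7!)
= 330

330


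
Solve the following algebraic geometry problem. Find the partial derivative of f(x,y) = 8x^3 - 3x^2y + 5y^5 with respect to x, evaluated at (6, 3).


df/dx = 3*8*x^2 + 2*(-3)*x^1*y
At (6,3): 3*8*6^2 + 2*(-3)*6^1*3
= 864 - 108
= 756

756


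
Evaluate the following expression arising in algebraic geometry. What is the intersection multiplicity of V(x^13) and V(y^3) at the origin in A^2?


The intersection multiplicity of V(x^a) and V(y^b) at the origin is:
I(O; V(x^13), V(y^3)) = dim_k(k[x,y]/(x^13, y^3))
A basis for k[x,y]/(x^13, y^3) is the set of monomials x^i * y^j
where 0 <= i < 13 and 0 <= j < 3.
The number of such monomials is 13 * 3 = 39

39


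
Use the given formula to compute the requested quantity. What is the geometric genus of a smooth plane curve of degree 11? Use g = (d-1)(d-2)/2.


Using the genus formula for smooth plane curves:
g = (d-1)(d-2)/2
g = (11-1)(11-2)/2
g = 10*9/2
g = 90/2 = 45

45


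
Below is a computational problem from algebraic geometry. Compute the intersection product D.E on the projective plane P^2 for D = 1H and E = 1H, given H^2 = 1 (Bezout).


Using bilinearity of the intersection pairing on the projective plane P^2:
(aH).(bH) = ab * (H.H)
We have H^2 = 1 (Bezout).
D.E = (1H).(1H) = 1*1*1
= 1*1
= 1

1


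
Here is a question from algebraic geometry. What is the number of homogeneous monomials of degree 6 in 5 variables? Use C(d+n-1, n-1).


The number of degree-6 monomials in 5 variables is C(d+n-1, n-1).
= C(6+5-1, 5-1) = C(10, 4)
= 210

210


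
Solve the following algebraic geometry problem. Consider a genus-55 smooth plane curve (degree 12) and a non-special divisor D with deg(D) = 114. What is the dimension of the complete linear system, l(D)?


First, compute the genus of a smooth plane curve of degree 12:
g = (d-1)(d-2)/2 = (12-1)(12-2)/2 = 55
For a non-special divisor D (i.e., h^1(D) = 0), Riemann-Roch gives:
l(D) = deg(D) - g + 1
Since deg(D) = 114 >= 2g - 1 = 109, D is non-special.
l(D) = 114 - 55 + 1 = 60

60


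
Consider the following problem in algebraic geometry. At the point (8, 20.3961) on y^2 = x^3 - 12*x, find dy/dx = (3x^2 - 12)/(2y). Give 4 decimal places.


Using implicit differentiation of y^2 = x^3 - 12*x:
2y * dy/dx = 3x^2 - 12
dy/dx = (3x^2 - 12)/(2y)
Numerator: 3*8^2 - 12 = 180
Denominator: 2*20.3961 = 40.7922
dy/dx = 180/40.7922 = 4.4126

4.4126


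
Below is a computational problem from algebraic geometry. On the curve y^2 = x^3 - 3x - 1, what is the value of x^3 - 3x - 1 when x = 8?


Compute x^3 - 3x - 1 at x = 8:
x^3 = 8^3 = 512
(-3)*x = (-3)*8 = -24
Sum: 512 - 24 - 1 = 487

487


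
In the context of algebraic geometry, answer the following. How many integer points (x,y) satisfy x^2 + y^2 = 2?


Systematically check integer values of x where x^2 <= 2.
For each valid x, check if 2 - x^2 is a perfect square.
x=1: 2 - 1 = 1, sqrt = 1 (valid)
Total integer solutions found: 4

4


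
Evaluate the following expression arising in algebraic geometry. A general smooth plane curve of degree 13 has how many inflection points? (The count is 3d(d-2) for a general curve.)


For a general smooth plane curve C of degree d, the inflection points are
the intersection of C with its Hessian curve, which has degree 3(d-2).
By Bezout, the total intersection number is d * 3(d-2) = 13 * 33 = 429.
For a general curve every flex is ordinary, so each contributes
multiplicity 1 to C·Hess(C), and the number of distinct inflection
points is 3d(d-2).
Inflection points = 3*13*(13-2) = 3*13*11 = 429

429


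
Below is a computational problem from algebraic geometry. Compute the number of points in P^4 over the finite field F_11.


P^4(F_11) has (q^(n+1) - 1)/(q - 1) points.
= 11^4 + 11^3 + 11^2 + 11^1 + 11^0
= 14641 + 1331 + 121 + 11 + 1
= 16105

16105


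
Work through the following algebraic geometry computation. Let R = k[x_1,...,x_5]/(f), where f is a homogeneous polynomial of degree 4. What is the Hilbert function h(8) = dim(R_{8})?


For R = k[x_1,...,x_n]/(f) with f homogeneous of degree e:
The Hilbert series is (1 - t^e)/(1 - t)^n.
So h(d) = C(d+n-1, n-1) - C(d-e+n-1, n-1) for d >= e.
With n=5, e=4, d=8:
C(8+5-1, 5-1) = C(12, 4) = 495
C(8-4+5-1, 5-1) = C(8, 4) = 70
h(8) = 495 - 70 = 425

425


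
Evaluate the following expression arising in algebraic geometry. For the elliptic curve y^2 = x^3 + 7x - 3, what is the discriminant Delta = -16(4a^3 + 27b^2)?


Compute each component:
4a^3 = 4*7^3 = 4*343 = 1372
27b^2 = 27*(-3)^2 = 27*9 = 243
4a^3 + 27b^2 = 1372 + 243 = 1615
Delta = -16*1615 = -25840

-25840


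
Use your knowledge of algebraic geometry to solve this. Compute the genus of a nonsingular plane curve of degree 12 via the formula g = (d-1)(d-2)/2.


Using the genus formula for smooth plane curves:
g = (d-1)(d-2)/2
g = (12-1)(12-2)/2
g = 11*10/2
g = 110/2 = 55

55
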